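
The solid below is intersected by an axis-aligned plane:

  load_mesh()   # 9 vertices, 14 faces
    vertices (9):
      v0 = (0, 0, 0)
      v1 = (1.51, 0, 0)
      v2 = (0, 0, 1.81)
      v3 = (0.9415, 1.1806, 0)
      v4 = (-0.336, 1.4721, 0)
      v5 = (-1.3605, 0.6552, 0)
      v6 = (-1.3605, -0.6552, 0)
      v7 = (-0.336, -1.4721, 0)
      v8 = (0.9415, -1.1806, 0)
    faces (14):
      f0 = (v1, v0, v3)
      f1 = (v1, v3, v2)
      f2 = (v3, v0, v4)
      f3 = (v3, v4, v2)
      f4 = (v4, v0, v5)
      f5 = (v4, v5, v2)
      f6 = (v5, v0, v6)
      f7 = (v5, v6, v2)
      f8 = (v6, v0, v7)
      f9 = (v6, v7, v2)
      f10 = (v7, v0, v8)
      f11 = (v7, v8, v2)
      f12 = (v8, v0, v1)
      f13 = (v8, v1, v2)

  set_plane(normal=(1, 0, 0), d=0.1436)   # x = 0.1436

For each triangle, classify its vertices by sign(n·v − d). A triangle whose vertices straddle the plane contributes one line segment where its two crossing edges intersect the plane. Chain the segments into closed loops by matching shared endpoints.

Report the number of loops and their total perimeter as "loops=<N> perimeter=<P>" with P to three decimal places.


loops=1 perimeter=7.015

Straddling triangles (8 of 14):
  (v1,v0,v3) [+-+] → (0.1436, 0, 0)–(0.1436, 0.180068, 0)  len=0.1801
  (v1,v3,v2) [++-] → (0.1436, 0.180068, 1.53393)–(0.1436, 0, 1.63787)  len=0.2079
  (v3,v0,v4) [+--] → (0.1436, 0.180068, 0)–(0.1436, 1.36266, 0)  len=1.1826
  (v3,v4,v2) [+--] → (0.1436, 1.36266, 0)–(0.1436, 0.180068, 1.53393)  len=1.9369
  (v7,v0,v8) [--+] → (0.1436, -0.180068, 0)–(0.1436, -1.36266, 0)  len=1.1826
  (v7,v8,v2) [-+-] → (0.1436, -1.36266, 0)–(0.1436, -0.180068, 1.53393)  len=1.9369
  (v8,v0,v1) [+-+] → (0.1436, -0.180068, 0)–(0.1436, 0, 0)  len=0.1801
  (v8,v1,v2) [++-] → (0.1436, 0, 1.63787)–(0.1436, -0.180068, 1.53393)  len=0.2079

Chained into 1 loop(s):
  loop 1: 8 segments, perimeter = 7.0149
Total perimeter = 7.015


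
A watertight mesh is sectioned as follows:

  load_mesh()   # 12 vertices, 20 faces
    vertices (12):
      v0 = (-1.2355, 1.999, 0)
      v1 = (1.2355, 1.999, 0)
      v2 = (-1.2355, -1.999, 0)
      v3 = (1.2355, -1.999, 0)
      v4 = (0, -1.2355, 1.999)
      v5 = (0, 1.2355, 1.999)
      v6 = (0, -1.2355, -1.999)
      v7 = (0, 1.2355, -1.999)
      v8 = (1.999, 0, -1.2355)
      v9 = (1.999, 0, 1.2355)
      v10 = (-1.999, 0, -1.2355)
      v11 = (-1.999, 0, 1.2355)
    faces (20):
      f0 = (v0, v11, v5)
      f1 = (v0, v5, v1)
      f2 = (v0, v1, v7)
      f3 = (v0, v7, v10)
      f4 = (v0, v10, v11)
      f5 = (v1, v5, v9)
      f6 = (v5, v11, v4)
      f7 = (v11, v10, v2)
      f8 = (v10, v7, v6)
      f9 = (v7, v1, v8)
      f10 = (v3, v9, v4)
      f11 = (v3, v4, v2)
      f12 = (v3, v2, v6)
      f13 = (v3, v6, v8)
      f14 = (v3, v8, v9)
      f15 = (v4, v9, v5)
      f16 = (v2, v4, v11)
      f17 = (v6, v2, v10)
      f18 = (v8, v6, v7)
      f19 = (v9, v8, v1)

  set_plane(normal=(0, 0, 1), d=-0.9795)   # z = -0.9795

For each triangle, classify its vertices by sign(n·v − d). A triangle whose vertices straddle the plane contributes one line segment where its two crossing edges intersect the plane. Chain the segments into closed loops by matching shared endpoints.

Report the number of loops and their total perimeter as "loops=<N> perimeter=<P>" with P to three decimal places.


loops=1 perimeter=11.143

Straddling triangles (10 of 20):
  (v0,v1,v7) [++-] → (0.630111, 1.62489, -0.9795)–(-0.630111, 1.62489, -0.9795)  len=1.2602
  (v0,v7,v10) [+--] → (-0.630111, 1.62489, -0.9795)–(-1.8408, 0.4142, -0.9795)  len=1.7122
  (v0,v10,v11) [+-+] → (-1.8408, 0.4142, -0.9795)–(-1.999, 0, -0.9795)  len=0.4434
  (v11,v10,v2) [+-+] → (-1.999, 0, -0.9795)–(-1.8408, -0.4142, -0.9795)  len=0.4434
  (v7,v1,v8) [-+-] → (0.630111, 1.62489, -0.9795)–(1.8408, 0.4142, -0.9795)  len=1.7122
  (v3,v2,v6) [++-] → (-0.630111, -1.62489, -0.9795)–(0.630111, -1.62489, -0.9795)  len=1.2602
  (v3,v6,v8) [+--] → (0.630111, -1.62489, -0.9795)–(1.8408, -0.4142, -0.9795)  len=1.7122
  (v3,v8,v9) [+-+] → (1.8408, -0.4142, -0.9795)–(1.999, 0, -0.9795)  len=0.4434
  (v6,v2,v10) [-+-] → (-0.630111, -1.62489, -0.9795)–(-1.8408, -0.4142, -0.9795)  len=1.7122
  (v9,v8,v1) [+-+] → (1.999, 0, -0.9795)–(1.8408, 0.4142, -0.9795)  len=0.4434

Chained into 1 loop(s):
  loop 1: 10 segments, perimeter = 11.1427
Total perimeter = 11.143


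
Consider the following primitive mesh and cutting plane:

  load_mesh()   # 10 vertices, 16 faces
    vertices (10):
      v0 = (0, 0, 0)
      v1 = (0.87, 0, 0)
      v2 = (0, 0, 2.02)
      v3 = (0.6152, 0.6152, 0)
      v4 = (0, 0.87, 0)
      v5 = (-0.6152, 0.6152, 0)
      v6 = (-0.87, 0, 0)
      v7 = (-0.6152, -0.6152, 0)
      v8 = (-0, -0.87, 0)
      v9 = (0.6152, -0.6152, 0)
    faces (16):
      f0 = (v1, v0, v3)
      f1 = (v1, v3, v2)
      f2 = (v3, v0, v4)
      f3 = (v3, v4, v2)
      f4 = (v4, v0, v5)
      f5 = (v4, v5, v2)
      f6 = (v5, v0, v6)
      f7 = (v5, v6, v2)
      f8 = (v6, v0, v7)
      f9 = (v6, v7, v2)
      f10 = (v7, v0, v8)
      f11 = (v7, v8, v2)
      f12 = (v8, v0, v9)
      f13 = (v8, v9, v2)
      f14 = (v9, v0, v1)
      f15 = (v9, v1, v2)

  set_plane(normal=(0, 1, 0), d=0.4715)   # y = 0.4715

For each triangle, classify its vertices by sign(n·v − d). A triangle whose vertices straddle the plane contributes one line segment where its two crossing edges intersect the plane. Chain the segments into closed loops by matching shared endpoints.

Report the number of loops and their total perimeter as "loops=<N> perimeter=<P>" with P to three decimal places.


Straddling triangles (8 of 16):
  (v1,v0,v3) [--+] → (0.4715, 0.4715, 0)–(0.674717, 0.4715, 0)  len=0.2032
  (v1,v3,v2) [-+-] → (0.674717, 0.4715, 0)–(0.4715, 0.4715, 0.471837)  len=0.5137
  (v3,v0,v4) [+-+] → (0.4715, 0.4715, 0)–(0, 0.4715, 0)  len=0.4715
  (v3,v4,v2) [++-] → (0, 0.4715, 0.925253)–(0.4715, 0.4715, 0.471837)  len=0.6541
  (v4,v0,v5) [+-+] → (0, 0.4715, 0)–(-0.4715, 0.4715, 0)  len=0.4715
  (v4,v5,v2) [++-] → (-0.4715, 0.4715, 0.471837)–(0, 0.4715, 0.925253)  len=0.6541
  (v5,v0,v6) [+--] → (-0.4715, 0.4715, 0)–(-0.674717, 0.4715, 0)  len=0.2032
  (v5,v6,v2) [+--] → (-0.674717, 0.4715, 0)–(-0.4715, 0.4715, 0.471837)  len=0.5137

Chained into 1 loop(s):
  loop 1: 8 segments, perimeter = 3.6852
Total perimeter = 3.685

loops=1 perimeter=3.685


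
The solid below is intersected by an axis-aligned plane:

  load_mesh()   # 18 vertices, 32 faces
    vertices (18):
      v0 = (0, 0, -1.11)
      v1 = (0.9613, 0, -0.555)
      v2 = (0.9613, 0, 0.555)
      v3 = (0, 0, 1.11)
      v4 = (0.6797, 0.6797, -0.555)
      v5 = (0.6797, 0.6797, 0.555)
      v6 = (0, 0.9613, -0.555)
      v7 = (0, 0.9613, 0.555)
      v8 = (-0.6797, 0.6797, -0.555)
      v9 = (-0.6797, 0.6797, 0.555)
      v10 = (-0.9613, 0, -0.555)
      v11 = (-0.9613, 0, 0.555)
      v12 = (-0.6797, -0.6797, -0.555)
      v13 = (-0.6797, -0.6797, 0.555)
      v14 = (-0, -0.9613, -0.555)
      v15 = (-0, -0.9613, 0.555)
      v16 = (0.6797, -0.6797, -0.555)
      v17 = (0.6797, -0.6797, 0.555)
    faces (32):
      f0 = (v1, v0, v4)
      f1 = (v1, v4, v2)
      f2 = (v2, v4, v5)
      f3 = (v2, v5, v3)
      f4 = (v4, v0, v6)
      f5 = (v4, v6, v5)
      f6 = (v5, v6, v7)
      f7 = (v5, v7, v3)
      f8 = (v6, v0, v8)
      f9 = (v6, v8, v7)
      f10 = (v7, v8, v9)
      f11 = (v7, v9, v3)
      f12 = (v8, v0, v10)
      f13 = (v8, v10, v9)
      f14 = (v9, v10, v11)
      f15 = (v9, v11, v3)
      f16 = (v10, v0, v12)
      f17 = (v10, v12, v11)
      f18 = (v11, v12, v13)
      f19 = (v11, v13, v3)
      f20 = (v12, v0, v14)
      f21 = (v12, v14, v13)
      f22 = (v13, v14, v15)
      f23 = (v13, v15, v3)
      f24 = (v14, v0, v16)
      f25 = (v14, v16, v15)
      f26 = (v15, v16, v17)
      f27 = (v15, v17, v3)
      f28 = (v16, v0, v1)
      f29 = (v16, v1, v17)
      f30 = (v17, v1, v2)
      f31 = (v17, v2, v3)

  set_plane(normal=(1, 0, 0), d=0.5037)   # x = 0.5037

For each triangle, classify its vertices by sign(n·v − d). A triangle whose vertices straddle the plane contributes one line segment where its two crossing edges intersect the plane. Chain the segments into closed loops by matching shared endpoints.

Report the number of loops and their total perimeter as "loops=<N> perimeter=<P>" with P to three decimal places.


loops=1 perimeter=5.441

Straddling triangles (12 of 32):
  (v1,v0,v4) [+-+] → (0.5037, 0, -0.819192)–(0.5037, 0.5037, -0.69871)  len=0.5179
  (v2,v5,v3) [++-] → (0.5037, 0.5037, 0.69871)–(0.5037, 0, 0.819192)  len=0.5179
  (v4,v0,v6) [+--] → (0.5037, 0.5037, -0.69871)–(0.5037, 0.752617, -0.555)  len=0.2874
  (v4,v6,v5) [+-+] → (0.5037, 0.752617, -0.555)–(0.5037, 0.752617, 0.267579)  len=0.8226
  (v5,v6,v7) [+--] → (0.5037, 0.752617, 0.267579)–(0.5037, 0.752617, 0.555)  len=0.2874
  (v5,v7,v3) [+--] → (0.5037, 0.752617, 0.555)–(0.5037, 0.5037, 0.69871)  len=0.2874
  (v14,v0,v16) [--+] → (0.5037, -0.5037, -0.69871)–(0.5037, -0.752617, -0.555)  len=0.2874
  (v14,v16,v15) [-+-] → (0.5037, -0.752617, -0.555)–(0.5037, -0.752617, -0.267579)  len=0.2874
  (v15,v16,v17) [-++] → (0.5037, -0.752617, -0.267579)–(0.5037, -0.752617, 0.555)  len=0.8226
  (v15,v17,v3) [-+-] → (0.5037, -0.752617, 0.555)–(0.5037, -0.5037, 0.69871)  len=0.2874
  (v16,v0,v1) [+-+] → (0.5037, -0.5037, -0.69871)–(0.5037, 0, -0.819192)  len=0.5179
  (v17,v2,v3) [++-] → (0.5037, 0, 0.819192)–(0.5037, -0.5037, 0.69871)  len=0.5179

Chained into 1 loop(s):
  loop 1: 12 segments, perimeter = 5.4413
Total perimeter = 5.441


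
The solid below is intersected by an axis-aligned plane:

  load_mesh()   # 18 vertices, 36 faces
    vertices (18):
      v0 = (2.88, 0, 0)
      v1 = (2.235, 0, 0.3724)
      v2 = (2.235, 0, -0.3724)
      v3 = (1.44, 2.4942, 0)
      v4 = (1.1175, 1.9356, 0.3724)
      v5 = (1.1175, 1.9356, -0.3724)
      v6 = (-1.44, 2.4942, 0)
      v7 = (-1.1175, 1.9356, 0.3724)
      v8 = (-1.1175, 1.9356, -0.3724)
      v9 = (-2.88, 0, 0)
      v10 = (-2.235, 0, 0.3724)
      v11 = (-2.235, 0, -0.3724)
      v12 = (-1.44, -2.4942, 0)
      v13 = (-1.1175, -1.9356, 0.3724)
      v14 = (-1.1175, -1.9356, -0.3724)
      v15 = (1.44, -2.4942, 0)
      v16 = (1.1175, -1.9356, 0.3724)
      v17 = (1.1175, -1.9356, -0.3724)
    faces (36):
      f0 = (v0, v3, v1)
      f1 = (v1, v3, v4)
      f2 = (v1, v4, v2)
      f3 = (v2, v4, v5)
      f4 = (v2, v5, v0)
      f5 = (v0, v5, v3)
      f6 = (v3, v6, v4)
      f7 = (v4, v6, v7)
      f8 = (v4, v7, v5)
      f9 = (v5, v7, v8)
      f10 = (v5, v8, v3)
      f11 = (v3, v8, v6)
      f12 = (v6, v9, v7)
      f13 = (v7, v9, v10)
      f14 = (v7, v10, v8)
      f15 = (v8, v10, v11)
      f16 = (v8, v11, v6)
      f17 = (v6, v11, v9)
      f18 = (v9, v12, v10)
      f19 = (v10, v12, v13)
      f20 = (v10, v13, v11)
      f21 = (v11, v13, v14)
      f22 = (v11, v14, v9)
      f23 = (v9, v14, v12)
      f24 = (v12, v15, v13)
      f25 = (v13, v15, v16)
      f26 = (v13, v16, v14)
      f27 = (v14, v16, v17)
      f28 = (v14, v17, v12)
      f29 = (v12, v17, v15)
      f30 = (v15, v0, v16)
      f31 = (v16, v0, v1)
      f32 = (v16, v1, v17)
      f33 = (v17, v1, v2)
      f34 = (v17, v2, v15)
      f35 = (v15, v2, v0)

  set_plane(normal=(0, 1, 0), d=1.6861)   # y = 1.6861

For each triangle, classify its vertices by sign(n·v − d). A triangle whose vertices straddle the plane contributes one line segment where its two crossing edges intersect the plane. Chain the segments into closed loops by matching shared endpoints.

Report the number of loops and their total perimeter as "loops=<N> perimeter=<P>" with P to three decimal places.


Straddling triangles (12 of 36):
  (v0,v3,v1) [-+-] → (1.90655, 1.6861, 0)–(1.69757, 1.6861, 0.120654)  len=0.2413
  (v1,v3,v4) [-++] → (1.69757, 1.6861, 0.120654)–(1.26155, 1.6861, 0.3724)  len=0.5035
  (v1,v4,v2) [-+-] → (1.26155, 1.6861, 0.3724)–(1.26155, 1.6861, 0.276395)  len=0.0960
  (v2,v4,v5) [-++] → (1.26155, 1.6861, 0.276395)–(1.26155, 1.6861, -0.3724)  len=0.6488
  (v2,v5,v0) [-+-] → (1.26155, 1.6861, -0.3724)–(1.34469, 1.6861, -0.324397)  len=0.0960
  (v0,v5,v3) [-++] → (1.34469, 1.6861, -0.324397)–(1.90655, 1.6861, 0)  len=0.6488
  (v6,v9,v7) [+-+] → (-1.90655, 1.6861, 0)–(-1.34469, 1.6861, 0.324397)  len=0.6488
  (v7,v9,v10) [+--] → (-1.34469, 1.6861, 0.324397)–(-1.26155, 1.6861, 0.3724)  len=0.0960
  (v7,v10,v8) [+-+] → (-1.26155, 1.6861, 0.3724)–(-1.26155, 1.6861, -0.276395)  len=0.6488
  (v8,v10,v11) [+--] → (-1.26155, 1.6861, -0.276395)–(-1.26155, 1.6861, -0.3724)  len=0.0960
  (v8,v11,v6) [+-+] → (-1.26155, 1.6861, -0.3724)–(-1.69757, 1.6861, -0.120654)  len=0.5035
  (v6,v11,v9) [+--] → (-1.69757, 1.6861, -0.120654)–(-1.90655, 1.6861, 0)  len=0.2413

Chained into 2 loop(s):
  loop 1: 6 segments, perimeter = 2.2344
  loop 2: 6 segments, perimeter = 2.2344
Total perimeter = 4.469

loops=2 perimeter=4.469


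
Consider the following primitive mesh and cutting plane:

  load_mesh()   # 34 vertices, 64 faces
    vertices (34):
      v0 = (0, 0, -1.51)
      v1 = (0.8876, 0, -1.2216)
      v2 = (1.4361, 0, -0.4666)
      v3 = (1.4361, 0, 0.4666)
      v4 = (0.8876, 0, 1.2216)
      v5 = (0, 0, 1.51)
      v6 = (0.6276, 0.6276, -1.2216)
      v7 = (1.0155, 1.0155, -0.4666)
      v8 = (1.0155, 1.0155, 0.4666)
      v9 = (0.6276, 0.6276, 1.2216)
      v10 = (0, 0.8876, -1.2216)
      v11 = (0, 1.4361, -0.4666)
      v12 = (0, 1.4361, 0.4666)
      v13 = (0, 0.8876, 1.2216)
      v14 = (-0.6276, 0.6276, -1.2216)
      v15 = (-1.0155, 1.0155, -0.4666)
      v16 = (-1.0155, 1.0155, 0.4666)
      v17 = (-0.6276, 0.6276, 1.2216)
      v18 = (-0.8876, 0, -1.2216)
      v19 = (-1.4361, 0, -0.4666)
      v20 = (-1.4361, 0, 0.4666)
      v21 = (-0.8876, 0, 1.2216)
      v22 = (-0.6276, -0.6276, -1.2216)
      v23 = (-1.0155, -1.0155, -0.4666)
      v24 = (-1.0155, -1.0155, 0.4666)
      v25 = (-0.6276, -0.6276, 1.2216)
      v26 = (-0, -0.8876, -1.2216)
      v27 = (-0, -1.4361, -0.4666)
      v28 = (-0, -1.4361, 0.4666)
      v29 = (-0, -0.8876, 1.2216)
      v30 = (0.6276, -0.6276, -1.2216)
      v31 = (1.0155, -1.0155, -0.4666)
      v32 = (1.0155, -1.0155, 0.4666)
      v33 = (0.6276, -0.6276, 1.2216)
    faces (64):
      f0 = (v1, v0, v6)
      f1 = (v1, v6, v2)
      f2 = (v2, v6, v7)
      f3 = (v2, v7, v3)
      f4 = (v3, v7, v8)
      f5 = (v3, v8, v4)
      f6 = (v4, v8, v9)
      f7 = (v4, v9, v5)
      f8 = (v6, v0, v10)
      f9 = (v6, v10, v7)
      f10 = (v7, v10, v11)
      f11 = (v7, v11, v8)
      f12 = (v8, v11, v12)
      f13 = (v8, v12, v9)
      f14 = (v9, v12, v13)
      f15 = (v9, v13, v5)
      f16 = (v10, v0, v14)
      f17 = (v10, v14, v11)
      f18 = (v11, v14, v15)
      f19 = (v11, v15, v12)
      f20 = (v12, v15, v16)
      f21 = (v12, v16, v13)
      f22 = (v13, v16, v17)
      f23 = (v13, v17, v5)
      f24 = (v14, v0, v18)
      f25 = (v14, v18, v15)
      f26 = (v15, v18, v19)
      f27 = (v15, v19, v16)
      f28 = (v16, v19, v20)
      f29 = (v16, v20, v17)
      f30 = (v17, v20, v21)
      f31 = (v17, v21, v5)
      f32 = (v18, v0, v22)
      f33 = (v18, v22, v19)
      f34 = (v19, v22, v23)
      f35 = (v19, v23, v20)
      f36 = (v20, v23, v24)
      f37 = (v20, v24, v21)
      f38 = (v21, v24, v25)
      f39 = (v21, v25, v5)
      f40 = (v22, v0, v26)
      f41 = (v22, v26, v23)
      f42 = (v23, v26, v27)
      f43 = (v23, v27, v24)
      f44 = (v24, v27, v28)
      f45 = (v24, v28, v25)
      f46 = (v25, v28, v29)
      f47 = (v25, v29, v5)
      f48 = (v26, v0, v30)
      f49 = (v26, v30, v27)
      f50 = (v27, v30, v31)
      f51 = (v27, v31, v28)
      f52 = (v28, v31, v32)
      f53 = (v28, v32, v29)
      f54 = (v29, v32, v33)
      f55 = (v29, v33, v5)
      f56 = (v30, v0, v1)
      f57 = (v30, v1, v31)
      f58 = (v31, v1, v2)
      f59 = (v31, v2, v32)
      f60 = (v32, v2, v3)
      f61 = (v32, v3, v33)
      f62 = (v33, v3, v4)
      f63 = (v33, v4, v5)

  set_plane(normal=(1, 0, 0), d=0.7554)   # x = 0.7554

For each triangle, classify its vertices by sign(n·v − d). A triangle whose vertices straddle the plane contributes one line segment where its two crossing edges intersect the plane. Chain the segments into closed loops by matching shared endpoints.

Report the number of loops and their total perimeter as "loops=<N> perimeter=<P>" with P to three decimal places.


Straddling triangles (20 of 64):
  (v1,v0,v6) [+--] → (0.7554, 0, -1.26455)–(0.7554, 0.31911, -1.2216)  len=0.3220
  (v1,v6,v2) [+-+] → (0.7554, 0.31911, -1.2216)–(0.7554, 0.528395, -1.10226)  len=0.2409
  (v2,v6,v7) [+-+] → (0.7554, 0.528395, -1.10226)–(0.7554, 0.7554, -0.972853)  len=0.2613
  (v4,v8,v9) [++-] → (0.7554, 0.7554, 0.972853)–(0.7554, 0.31911, 1.2216)  len=0.5022
  (v4,v9,v5) [+--] → (0.7554, 0.31911, 1.2216)–(0.7554, 0, 1.26455)  len=0.3220
  (v6,v10,v7) [--+] → (0.7554, 0.982741, -0.659978)–(0.7554, 0.7554, -0.972853)  len=0.3867
  (v7,v10,v11) [+--] → (0.7554, 0.982741, -0.659978)–(0.7554, 1.12323, -0.4666)  len=0.2390
  (v7,v11,v8) [+-+] → (0.7554, 1.12323, -0.4666)–(0.7554, 1.12323, 0.227579)  len=0.6942
  (v8,v11,v12) [+--] → (0.7554, 1.12323, 0.227579)–(0.7554, 1.12323, 0.4666)  len=0.2390
  (v8,v12,v9) [+--] → (0.7554, 1.12323, 0.4666)–(0.7554, 0.7554, 0.972853)  len=0.6258
  (v27,v30,v31) [--+] → (0.7554, -0.7554, -0.972853)–(0.7554, -1.12323, -0.4666)  len=0.6258
  (v27,v31,v28) [-+-] → (0.7554, -1.12323, -0.4666)–(0.7554, -1.12323, -0.227579)  len=0.2390
  (v28,v31,v32) [-++] → (0.7554, -1.12323, -0.227579)–(0.7554, -1.12323, 0.4666)  len=0.6942
  (v28,v32,v29) [-+-] → (0.7554, -1.12323, 0.4666)–(0.7554, -0.982741, 0.659978)  len=0.2390
  (v29,v32,v33) [-+-] → (0.7554, -0.982741, 0.659978)–(0.7554, -0.7554, 0.972853)  len=0.3867
  (v30,v0,v1) [--+] → (0.7554, 0, -1.26455)–(0.7554, -0.31911, -1.2216)  len=0.3220
  (v30,v1,v31) [-++] → (0.7554, -0.31911, -1.2216)–(0.7554, -0.7554, -0.972853)  len=0.5022
  (v32,v3,v33) [++-] → (0.7554, -0.528395, 1.10226)–(0.7554, -0.7554, 0.972853)  len=0.2613
  (v33,v3,v4) [-++] → (0.7554, -0.528395, 1.10226)–(0.7554, -0.31911, 1.2216)  len=0.2409
  (v33,v4,v5) [-+-] → (0.7554, -0.31911, 1.2216)–(0.7554, 0, 1.26455)  len=0.3220

Chained into 1 loop(s):
  loop 1: 20 segments, perimeter = 7.6663
Total perimeter = 7.666

loops=1 perimeter=7.666


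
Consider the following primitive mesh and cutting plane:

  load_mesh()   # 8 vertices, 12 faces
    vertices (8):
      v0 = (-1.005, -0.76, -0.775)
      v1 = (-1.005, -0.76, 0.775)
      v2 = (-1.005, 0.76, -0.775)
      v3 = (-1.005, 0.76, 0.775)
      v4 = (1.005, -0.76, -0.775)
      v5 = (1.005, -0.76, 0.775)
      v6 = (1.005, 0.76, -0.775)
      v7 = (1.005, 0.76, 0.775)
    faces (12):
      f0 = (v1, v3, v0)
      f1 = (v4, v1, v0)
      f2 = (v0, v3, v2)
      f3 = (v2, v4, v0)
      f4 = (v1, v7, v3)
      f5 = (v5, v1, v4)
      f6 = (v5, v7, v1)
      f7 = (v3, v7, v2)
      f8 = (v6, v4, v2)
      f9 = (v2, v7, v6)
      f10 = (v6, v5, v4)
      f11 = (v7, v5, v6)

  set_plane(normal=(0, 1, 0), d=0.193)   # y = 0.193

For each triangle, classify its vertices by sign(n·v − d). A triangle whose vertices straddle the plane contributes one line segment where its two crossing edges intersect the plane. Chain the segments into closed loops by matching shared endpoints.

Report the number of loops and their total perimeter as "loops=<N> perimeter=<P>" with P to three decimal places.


Straddling triangles (8 of 12):
  (v1,v3,v0) [-+-] → (-1.005, 0.193, 0.775)–(-1.005, 0.193, 0.196809)  len=0.5782
  (v0,v3,v2) [-++] → (-1.005, 0.193, 0.196809)–(-1.005, 0.193, -0.775)  len=0.9718
  (v2,v4,v0) [+--] → (-0.255217, 0.193, -0.775)–(-1.005, 0.193, -0.775)  len=0.7498
  (v1,v7,v3) [-++] → (0.255217, 0.193, 0.775)–(-1.005, 0.193, 0.775)  len=1.2602
  (v5,v7,v1) [-+-] → (1.005, 0.193, 0.775)–(0.255217, 0.193, 0.775)  len=0.7498
  (v6,v4,v2) [+-+] → (1.005, 0.193, -0.775)–(-0.255217, 0.193, -0.775)  len=1.2602
  (v6,v5,v4) [+--] → (1.005, 0.193, -0.196809)–(1.005, 0.193, -0.775)  len=0.5782
  (v7,v5,v6) [+-+] → (1.005, 0.193, 0.775)–(1.005, 0.193, -0.196809)  len=0.9718

Chained into 1 loop(s):
  loop 1: 8 segments, perimeter = 7.1200
Total perimeter = 7.120

loops=1 perimeter=7.120


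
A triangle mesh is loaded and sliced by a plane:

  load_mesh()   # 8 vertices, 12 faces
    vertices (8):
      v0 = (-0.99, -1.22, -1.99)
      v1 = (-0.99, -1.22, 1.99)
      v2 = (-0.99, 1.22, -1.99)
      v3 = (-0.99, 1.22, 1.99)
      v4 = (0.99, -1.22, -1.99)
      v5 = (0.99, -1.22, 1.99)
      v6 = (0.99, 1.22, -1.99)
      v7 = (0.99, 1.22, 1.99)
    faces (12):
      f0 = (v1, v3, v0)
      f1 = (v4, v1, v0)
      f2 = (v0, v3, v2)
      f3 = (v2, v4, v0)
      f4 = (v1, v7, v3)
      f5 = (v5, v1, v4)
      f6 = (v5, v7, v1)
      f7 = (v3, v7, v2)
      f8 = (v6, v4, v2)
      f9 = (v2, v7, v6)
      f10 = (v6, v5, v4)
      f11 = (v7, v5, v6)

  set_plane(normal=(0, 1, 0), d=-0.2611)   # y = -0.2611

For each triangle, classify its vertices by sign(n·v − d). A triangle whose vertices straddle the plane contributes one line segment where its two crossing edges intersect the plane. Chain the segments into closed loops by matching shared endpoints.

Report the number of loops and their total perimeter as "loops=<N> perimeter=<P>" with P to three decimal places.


Straddling triangles (8 of 12):
  (v1,v3,v0) [-+-] → (-0.99, -0.2611, 1.99)–(-0.99, -0.2611, -0.425893)  len=2.4159
  (v0,v3,v2) [-++] → (-0.99, -0.2611, -0.425893)–(-0.99, -0.2611, -1.99)  len=1.5641
  (v2,v4,v0) [+--] → (0.211876, -0.2611, -1.99)–(-0.99, -0.2611, -1.99)  len=1.2019
  (v1,v7,v3) [-++] → (-0.211876, -0.2611, 1.99)–(-0.99, -0.2611, 1.99)  len=0.7781
  (v5,v7,v1) [-+-] → (0.99, -0.2611, 1.99)–(-0.211876, -0.2611, 1.99)  len=1.2019
  (v6,v4,v2) [+-+] → (0.99, -0.2611, -1.99)–(0.211876, -0.2611, -1.99)  len=0.7781
  (v6,v5,v4) [+--] → (0.99, -0.2611, 0.425893)–(0.99, -0.2611, -1.99)  len=2.4159
  (v7,v5,v6) [+-+] → (0.99, -0.2611, 1.99)–(0.99, -0.2611, 0.425893)  len=1.5641

Chained into 1 loop(s):
  loop 1: 8 segments, perimeter = 11.9200
Total perimeter = 11.920

loops=1 perimeter=11.920


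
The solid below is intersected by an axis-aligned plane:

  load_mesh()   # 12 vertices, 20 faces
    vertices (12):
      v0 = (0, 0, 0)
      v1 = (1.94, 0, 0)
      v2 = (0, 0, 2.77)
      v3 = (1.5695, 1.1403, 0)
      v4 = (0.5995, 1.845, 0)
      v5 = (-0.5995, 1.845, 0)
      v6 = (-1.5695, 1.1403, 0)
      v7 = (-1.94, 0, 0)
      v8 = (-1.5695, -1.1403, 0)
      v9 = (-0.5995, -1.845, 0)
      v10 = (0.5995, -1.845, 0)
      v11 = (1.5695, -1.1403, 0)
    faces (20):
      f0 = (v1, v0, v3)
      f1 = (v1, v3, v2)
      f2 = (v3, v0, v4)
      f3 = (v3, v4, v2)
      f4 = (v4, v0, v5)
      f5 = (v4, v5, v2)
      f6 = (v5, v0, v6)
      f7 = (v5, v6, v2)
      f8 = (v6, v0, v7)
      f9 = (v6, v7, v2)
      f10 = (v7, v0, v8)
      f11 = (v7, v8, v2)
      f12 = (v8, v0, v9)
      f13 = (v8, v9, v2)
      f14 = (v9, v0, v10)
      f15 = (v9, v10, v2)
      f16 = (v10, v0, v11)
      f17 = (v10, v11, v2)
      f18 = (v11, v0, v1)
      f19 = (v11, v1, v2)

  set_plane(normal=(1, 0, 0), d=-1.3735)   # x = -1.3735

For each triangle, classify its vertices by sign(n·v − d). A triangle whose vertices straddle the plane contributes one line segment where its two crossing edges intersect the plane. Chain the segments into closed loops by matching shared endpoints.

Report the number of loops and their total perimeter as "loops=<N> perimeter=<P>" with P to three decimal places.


Straddling triangles (8 of 20):
  (v5,v0,v6) [++-] → (-1.3735, 0.997899, 0)–(-1.3735, 1.28269, 0)  len=0.2848
  (v5,v6,v2) [+-+] → (-1.3735, 1.28269, 0)–(-1.3735, 0.997899, 0.345919)  len=0.4481
  (v6,v0,v7) [-+-] → (-1.3735, 0.997899, 0)–(-1.3735, 0, 0)  len=0.9979
  (v6,v7,v2) [--+] → (-1.3735, 0, 0.808869)–(-1.3735, 0.997899, 0.345919)  len=1.1001
  (v7,v0,v8) [-+-] → (-1.3735, 0, 0)–(-1.3735, -0.997899, 0)  len=0.9979
  (v7,v8,v2) [--+] → (-1.3735, -0.997899, 0.345919)–(-1.3735, 0, 0.808869)  len=1.1001
  (v8,v0,v9) [-++] → (-1.3735, -0.997899, 0)–(-1.3735, -1.28269, 0)  len=0.2848
  (v8,v9,v2) [-++] → (-1.3735, -1.28269, 0)–(-1.3735, -0.997899, 0.345919)  len=0.4481

Chained into 1 loop(s):
  loop 1: 8 segments, perimeter = 5.6616
Total perimeter = 5.662

loops=1 perimeter=5.662


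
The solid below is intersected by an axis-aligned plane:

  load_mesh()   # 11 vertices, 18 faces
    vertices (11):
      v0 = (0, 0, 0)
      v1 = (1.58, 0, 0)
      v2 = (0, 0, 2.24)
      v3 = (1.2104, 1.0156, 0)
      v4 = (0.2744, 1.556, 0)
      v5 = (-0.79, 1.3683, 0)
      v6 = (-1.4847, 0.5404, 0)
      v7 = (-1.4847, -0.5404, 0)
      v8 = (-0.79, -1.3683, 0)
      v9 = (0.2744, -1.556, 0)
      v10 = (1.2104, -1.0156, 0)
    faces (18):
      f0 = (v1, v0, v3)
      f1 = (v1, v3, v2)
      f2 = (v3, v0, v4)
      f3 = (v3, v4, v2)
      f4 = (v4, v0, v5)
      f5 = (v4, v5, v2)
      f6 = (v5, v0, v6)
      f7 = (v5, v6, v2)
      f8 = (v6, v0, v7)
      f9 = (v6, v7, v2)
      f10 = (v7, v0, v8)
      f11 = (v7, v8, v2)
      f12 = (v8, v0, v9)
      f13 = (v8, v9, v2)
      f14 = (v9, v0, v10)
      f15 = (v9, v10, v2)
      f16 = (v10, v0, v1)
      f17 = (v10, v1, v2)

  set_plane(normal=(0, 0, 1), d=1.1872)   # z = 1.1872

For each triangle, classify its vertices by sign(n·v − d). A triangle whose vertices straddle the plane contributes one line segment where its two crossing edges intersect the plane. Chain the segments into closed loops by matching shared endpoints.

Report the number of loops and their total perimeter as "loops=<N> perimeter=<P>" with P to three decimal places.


Straddling triangles (9 of 18):
  (v1,v3,v2) [--+] → (0.568888, 0.477332, 1.1872)–(0.7426, 0, 1.1872)  len=0.5080
  (v3,v4,v2) [--+] → (0.128968, 0.73132, 1.1872)–(0.568888, 0.477332, 1.1872)  len=0.5080
  (v4,v5,v2) [--+] → (-0.3713, 0.643101, 1.1872)–(0.128968, 0.73132, 1.1872)  len=0.5080
  (v5,v6,v2) [--+] → (-0.697809, 0.253988, 1.1872)–(-0.3713, 0.643101, 1.1872)  len=0.5080
  (v6,v7,v2) [--+] → (-0.697809, -0.253988, 1.1872)–(-0.697809, 0.253988, 1.1872)  len=0.5080
  (v7,v8,v2) [--+] → (-0.3713, -0.643101, 1.1872)–(-0.697809, -0.253988, 1.1872)  len=0.5080
  (v8,v9,v2) [--+] → (0.128968, -0.73132, 1.1872)–(-0.3713, -0.643101, 1.1872)  len=0.5080
  (v9,v10,v2) [--+] → (0.568888, -0.477332, 1.1872)–(0.128968, -0.73132, 1.1872)  len=0.5080
  (v10,v1,v2) [--+] → (0.7426, 0, 1.1872)–(0.568888, -0.477332, 1.1872)  len=0.5080

Chained into 1 loop(s):
  loop 1: 9 segments, perimeter = 4.5717
Total perimeter = 4.572

loops=1 perimeter=4.572


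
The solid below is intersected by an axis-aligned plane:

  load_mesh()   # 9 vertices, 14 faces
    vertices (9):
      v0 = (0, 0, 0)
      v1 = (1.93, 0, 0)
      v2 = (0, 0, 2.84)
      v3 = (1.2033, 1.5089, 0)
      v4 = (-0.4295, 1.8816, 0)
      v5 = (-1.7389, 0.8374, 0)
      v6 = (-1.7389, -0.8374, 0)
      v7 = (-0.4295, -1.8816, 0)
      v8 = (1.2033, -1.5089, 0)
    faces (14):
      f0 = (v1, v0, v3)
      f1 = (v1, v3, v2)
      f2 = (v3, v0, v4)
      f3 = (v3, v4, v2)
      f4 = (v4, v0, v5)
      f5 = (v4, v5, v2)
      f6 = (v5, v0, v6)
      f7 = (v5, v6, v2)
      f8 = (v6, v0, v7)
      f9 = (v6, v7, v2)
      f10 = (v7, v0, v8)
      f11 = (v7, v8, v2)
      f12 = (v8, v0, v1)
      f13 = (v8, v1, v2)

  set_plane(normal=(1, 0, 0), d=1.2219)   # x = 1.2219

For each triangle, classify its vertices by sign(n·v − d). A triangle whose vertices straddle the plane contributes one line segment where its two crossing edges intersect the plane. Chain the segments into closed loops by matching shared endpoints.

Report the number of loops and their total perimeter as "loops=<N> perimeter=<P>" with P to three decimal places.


loops=1 perimeter=6.545

Straddling triangles (4 of 14):
  (v1,v0,v3) [+--] → (1.2219, 0, 0)–(1.2219, 1.47028, 0)  len=1.4703
  (v1,v3,v2) [+--] → (1.2219, 1.47028, 0)–(1.2219, 0, 1.04197)  len=1.8021
  (v8,v0,v1) [--+] → (1.2219, 0, 0)–(1.2219, -1.47028, 0)  len=1.4703
  (v8,v1,v2) [-+-] → (1.2219, -1.47028, 0)–(1.2219, 0, 1.04197)  len=1.8021

Chained into 1 loop(s):
  loop 1: 4 segments, perimeter = 6.5447
Total perimeter = 6.545


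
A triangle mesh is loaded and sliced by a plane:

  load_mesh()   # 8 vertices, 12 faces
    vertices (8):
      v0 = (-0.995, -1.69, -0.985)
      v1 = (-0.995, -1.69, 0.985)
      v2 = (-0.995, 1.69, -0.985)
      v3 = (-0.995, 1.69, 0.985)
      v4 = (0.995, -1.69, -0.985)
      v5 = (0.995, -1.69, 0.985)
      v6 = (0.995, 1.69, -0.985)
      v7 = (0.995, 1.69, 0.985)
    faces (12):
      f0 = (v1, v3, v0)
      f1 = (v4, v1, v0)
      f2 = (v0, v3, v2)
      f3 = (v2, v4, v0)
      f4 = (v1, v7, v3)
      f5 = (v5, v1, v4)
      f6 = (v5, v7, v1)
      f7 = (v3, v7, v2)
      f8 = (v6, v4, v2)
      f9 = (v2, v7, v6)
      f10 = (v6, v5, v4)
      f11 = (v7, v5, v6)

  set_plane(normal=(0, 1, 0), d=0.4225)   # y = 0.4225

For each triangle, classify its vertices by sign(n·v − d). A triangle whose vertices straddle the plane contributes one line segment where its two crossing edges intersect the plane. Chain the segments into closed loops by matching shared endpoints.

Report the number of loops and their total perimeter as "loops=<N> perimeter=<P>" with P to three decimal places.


Straddling triangles (8 of 12):
  (v1,v3,v0) [-+-] → (-0.995, 0.4225, 0.985)–(-0.995, 0.4225, 0.24625)  len=0.7388
  (v0,v3,v2) [-++] → (-0.995, 0.4225, 0.24625)–(-0.995, 0.4225, -0.985)  len=1.2312
  (v2,v4,v0) [+--] → (-0.24875, 0.4225, -0.985)–(-0.995, 0.4225, -0.985)  len=0.7463
  (v1,v7,v3) [-++] → (0.24875, 0.4225, 0.985)–(-0.995, 0.4225, 0.985)  len=1.2437
  (v5,v7,v1) [-+-] → (0.995, 0.4225, 0.985)–(0.24875, 0.4225, 0.985)  len=0.7463
  (v6,v4,v2) [+-+] → (0.995, 0.4225, -0.985)–(-0.24875, 0.4225, -0.985)  len=1.2437
  (v6,v5,v4) [+--] → (0.995, 0.4225, -0.24625)–(0.995, 0.4225, -0.985)  len=0.7388
  (v7,v5,v6) [+-+] → (0.995, 0.4225, 0.985)–(0.995, 0.4225, -0.24625)  len=1.2312

Chained into 1 loop(s):
  loop 1: 8 segments, perimeter = 7.9200
Total perimeter = 7.920

loops=1 perimeter=7.920


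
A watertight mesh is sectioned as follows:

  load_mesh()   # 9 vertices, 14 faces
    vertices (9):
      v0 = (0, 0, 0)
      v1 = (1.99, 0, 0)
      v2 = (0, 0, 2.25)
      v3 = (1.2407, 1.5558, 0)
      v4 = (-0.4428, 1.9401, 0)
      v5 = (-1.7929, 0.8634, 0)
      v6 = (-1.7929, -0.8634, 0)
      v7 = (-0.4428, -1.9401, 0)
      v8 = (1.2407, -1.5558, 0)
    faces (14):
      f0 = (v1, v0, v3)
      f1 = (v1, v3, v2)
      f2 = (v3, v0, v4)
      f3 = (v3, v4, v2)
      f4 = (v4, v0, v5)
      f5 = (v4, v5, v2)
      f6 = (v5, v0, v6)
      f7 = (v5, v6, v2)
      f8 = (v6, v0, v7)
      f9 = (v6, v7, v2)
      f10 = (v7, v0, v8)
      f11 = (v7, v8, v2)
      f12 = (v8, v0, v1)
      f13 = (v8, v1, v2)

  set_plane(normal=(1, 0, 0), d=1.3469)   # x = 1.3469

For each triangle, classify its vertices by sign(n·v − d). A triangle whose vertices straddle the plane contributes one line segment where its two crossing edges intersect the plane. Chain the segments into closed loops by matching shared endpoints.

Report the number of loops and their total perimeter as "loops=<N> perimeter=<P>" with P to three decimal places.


loops=1 perimeter=5.711

Straddling triangles (4 of 14):
  (v1,v0,v3) [+--] → (1.3469, 0, 0)–(1.3469, 1.33529, 0)  len=1.3353
  (v1,v3,v2) [+--] → (1.3469, 1.33529, 0)–(1.3469, 0, 0.727123)  len=1.5204
  (v8,v0,v1) [--+] → (1.3469, 0, 0)–(1.3469, -1.33529, 0)  len=1.3353
  (v8,v1,v2) [-+-] → (1.3469, -1.33529, 0)–(1.3469, 0, 0.727123)  len=1.5204

Chained into 1 loop(s):
  loop 1: 4 segments, perimeter = 5.7115
Total perimeter = 5.711


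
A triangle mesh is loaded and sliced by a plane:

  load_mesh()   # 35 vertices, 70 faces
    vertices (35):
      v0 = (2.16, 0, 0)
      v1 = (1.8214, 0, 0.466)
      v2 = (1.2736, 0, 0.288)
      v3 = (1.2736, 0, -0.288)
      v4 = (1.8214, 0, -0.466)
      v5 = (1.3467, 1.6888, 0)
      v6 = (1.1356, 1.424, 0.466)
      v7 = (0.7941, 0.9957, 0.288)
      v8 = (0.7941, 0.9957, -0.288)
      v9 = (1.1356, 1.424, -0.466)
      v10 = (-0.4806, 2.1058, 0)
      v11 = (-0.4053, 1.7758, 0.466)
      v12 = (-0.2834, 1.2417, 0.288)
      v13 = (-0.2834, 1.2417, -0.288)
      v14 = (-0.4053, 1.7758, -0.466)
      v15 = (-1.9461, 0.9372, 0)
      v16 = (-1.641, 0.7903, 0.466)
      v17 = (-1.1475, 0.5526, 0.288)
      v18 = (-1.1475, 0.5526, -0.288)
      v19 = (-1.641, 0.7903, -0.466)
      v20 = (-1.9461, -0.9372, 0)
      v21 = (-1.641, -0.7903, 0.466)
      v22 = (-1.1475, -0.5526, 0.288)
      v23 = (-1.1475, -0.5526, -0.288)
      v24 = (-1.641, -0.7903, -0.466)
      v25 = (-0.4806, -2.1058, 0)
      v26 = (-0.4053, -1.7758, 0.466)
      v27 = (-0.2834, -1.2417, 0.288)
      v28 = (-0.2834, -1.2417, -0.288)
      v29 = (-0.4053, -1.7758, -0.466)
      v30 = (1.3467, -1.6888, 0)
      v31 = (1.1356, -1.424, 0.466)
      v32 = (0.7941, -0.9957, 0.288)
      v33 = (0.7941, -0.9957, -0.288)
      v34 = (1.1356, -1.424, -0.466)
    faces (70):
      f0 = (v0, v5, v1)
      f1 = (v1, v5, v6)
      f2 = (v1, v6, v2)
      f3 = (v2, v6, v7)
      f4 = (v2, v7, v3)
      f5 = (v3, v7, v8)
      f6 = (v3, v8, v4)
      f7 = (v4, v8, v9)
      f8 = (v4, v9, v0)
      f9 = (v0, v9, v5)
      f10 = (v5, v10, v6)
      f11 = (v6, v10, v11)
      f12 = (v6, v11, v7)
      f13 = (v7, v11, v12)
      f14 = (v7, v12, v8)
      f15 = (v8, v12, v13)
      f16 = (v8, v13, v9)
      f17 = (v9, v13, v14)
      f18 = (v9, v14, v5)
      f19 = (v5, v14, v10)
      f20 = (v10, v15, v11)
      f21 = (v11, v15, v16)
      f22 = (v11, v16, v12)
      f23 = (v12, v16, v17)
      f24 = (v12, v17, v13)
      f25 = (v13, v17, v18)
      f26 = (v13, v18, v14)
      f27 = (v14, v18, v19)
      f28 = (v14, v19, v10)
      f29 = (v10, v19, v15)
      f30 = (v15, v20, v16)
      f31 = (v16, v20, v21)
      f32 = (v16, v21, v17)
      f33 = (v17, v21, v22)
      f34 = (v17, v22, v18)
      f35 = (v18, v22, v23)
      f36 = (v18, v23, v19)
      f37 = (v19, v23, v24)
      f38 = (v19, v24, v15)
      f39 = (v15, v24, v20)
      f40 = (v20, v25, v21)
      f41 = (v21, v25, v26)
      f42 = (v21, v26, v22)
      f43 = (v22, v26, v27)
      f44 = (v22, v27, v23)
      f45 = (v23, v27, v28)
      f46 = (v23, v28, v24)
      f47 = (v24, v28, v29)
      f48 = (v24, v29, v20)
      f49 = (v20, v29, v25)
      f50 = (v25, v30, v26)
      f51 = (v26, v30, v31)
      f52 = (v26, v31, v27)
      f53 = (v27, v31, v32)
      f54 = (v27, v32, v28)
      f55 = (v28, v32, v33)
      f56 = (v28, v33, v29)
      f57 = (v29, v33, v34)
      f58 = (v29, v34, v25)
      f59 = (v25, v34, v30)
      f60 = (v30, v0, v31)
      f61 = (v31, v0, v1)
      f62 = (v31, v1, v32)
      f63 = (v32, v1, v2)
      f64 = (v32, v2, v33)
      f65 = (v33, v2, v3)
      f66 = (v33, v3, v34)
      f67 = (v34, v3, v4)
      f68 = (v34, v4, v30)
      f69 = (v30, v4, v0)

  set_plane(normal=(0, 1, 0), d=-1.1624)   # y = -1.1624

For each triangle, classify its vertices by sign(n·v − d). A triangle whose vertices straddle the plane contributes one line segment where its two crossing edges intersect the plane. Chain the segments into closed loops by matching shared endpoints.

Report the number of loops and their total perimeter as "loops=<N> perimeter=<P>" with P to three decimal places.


Straddling triangles (22 of 70):
  (v20,v25,v21) [+-+] → (-1.66368, -1.1624, 0)–(-1.31277, -1.1624, 0.334188)  len=0.4846
  (v21,v25,v26) [+--] → (-1.31277, -1.1624, 0.334188)–(-1.17443, -1.1624, 0.466)  len=0.1911
  (v21,v26,v22) [+-+] → (-1.17443, -1.1624, 0.466)–(-0.777492, -1.1624, 0.376738)  len=0.4069
  (v22,v26,v27) [+--] → (-0.777492, -1.1624, 0.376738)–(-0.382839, -1.1624, 0.288)  len=0.4045
  (v22,v27,v23) [+-+] → (-0.382839, -1.1624, 0.288)–(-0.382839, -1.1624, 0.221715)  len=0.0663
  (v23,v27,v28) [+--] → (-0.382839, -1.1624, 0.221715)–(-0.382839, -1.1624, -0.288)  len=0.5097
  (v23,v28,v24) [+-+] → (-0.382839, -1.1624, -0.288)–(-0.521897, -1.1624, -0.31927)  len=0.1425
  (v24,v28,v29) [+--] → (-0.521897, -1.1624, -0.31927)–(-1.17443, -1.1624, -0.466)  len=0.6688
  (v24,v29,v20) [+-+] → (-1.17443, -1.1624, -0.466)–(-1.53233, -1.1624, -0.125141)  len=0.4942
  (v20,v29,v25) [+--] → (-1.53233, -1.1624, -0.125141)–(-1.66368, -1.1624, 0)  len=0.1814
  (v27,v31,v32) [--+] → (0.927016, -1.1624, 0.35728)–(0.0639404, -1.1624, 0.288)  len=0.8659
  (v27,v32,v28) [-+-] → (0.0639404, -1.1624, 0.288)–(0.0639404, -1.1624, -0.102322)  len=0.3903
  (v28,v32,v33) [-++] → (0.0639404, -1.1624, -0.102322)–(0.0639404, -1.1624, -0.288)  len=0.1857
  (v28,v33,v29) [-+-] → (0.0639404, -1.1624, -0.288)–(0.5378, -1.1624, -0.326037)  len=0.4754
  (v29,v33,v34) [-+-] → (0.5378, -1.1624, -0.326037)–(0.927016, -1.1624, -0.35728)  len=0.3905
  (v30,v0,v31) [-+-] → (1.60021, -1.1624, 0)–(1.32379, -1.1624, 0.380392)  len=0.4702
  (v31,v0,v1) [-++] → (1.32379, -1.1624, 0.380392)–(1.26159, -1.1624, 0.466)  len=0.1058
  (v31,v1,v32) [-++] → (1.26159, -1.1624, 0.466)–(0.927016, -1.1624, 0.35728)  len=0.3518
  (v33,v3,v34) [++-] → (1.16095, -1.1624, -0.4333)–(0.927016, -1.1624, -0.35728)  len=0.2460
  (v34,v3,v4) [-++] → (1.16095, -1.1624, -0.4333)–(1.26159, -1.1624, -0.466)  len=0.1058
  (v34,v4,v30) [-+-] → (1.26159, -1.1624, -0.466)–(1.49466, -1.1624, -0.145252)  len=0.3965
  (v30,v4,v0) [-++] → (1.49466, -1.1624, -0.145252)–(1.60021, -1.1624, 0)  len=0.1795

Chained into 2 loop(s):
  loop 1: 10 segments, perimeter = 3.5500
  loop 2: 12 segments, perimeter = 4.1634
Total perimeter = 7.713

loops=2 perimeter=7.713


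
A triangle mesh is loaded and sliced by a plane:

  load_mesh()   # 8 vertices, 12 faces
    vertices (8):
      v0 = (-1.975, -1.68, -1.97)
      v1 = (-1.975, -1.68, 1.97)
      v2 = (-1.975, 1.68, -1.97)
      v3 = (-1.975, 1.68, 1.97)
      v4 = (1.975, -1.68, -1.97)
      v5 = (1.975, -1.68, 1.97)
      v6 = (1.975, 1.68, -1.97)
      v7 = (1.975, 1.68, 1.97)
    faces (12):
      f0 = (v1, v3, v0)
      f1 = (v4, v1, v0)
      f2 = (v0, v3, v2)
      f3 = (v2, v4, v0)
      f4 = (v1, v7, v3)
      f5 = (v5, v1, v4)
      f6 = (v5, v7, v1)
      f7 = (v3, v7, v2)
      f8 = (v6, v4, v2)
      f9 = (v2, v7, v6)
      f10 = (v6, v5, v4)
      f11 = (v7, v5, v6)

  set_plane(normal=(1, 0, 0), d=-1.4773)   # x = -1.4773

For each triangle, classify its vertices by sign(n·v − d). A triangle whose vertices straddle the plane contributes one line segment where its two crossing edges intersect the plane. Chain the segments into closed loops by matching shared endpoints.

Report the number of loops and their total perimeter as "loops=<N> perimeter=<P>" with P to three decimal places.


Straddling triangles (8 of 12):
  (v4,v1,v0) [+--] → (-1.4773, -1.68, 1.47356)–(-1.4773, -1.68, -1.97)  len=3.4436
  (v2,v4,v0) [-+-] → (-1.4773, 1.25664, -1.97)–(-1.4773, -1.68, -1.97)  len=2.9366
  (v1,v7,v3) [-+-] → (-1.4773, -1.25664, 1.97)–(-1.4773, 1.68, 1.97)  len=2.9366
  (v5,v1,v4) [+-+] → (-1.4773, -1.68, 1.97)–(-1.4773, -1.68, 1.47356)  len=0.4964
  (v5,v7,v1) [++-] → (-1.4773, -1.25664, 1.97)–(-1.4773, -1.68, 1.97)  len=0.4234
  (v3,v7,v2) [-+-] → (-1.4773, 1.68, 1.97)–(-1.4773, 1.68, -1.47356)  len=3.4436
  (v6,v4,v2) [++-] → (-1.4773, 1.25664, -1.97)–(-1.4773, 1.68, -1.97)  len=0.4234
  (v2,v7,v6) [-++] → (-1.4773, 1.68, -1.47356)–(-1.4773, 1.68, -1.97)  len=0.4964

Chained into 1 loop(s):
  loop 1: 8 segments, perimeter = 14.6000
Total perimeter = 14.600

loops=1 perimeter=14.600


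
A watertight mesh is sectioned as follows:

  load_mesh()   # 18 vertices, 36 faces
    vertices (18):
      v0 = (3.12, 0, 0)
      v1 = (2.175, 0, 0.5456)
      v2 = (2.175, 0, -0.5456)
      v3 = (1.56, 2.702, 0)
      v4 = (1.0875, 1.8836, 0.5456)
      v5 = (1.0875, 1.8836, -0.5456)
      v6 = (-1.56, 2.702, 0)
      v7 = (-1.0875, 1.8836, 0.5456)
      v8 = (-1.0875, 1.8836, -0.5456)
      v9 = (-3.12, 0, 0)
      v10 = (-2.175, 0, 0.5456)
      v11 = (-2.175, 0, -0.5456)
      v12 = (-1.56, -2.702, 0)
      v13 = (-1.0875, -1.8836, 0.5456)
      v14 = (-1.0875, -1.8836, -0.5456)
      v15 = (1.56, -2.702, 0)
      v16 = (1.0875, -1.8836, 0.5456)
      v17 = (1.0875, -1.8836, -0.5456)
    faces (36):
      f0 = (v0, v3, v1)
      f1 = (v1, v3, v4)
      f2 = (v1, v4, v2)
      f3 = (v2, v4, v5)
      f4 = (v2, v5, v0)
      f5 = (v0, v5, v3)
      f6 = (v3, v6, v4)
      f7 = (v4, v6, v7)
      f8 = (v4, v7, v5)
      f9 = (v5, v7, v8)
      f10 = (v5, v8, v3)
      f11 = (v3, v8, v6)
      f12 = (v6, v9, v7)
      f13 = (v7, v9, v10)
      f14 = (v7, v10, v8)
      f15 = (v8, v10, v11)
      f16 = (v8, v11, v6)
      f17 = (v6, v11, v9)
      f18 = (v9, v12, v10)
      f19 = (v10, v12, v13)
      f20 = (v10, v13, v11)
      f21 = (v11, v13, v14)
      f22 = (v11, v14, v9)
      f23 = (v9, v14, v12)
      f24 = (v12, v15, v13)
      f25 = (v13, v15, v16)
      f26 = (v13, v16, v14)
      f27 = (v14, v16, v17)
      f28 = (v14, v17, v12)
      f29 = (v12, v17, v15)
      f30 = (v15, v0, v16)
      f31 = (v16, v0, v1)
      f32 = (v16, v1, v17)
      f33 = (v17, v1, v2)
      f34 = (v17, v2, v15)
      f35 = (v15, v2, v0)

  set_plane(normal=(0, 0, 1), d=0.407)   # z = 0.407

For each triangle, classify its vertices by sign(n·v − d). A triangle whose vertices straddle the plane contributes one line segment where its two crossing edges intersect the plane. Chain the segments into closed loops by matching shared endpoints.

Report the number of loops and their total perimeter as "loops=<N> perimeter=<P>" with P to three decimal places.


loops=2 perimeter=27.540

Straddling triangles (24 of 36):
  (v0,v3,v1) [--+] → (2.01877, 0.686395, 0.407)–(2.41506, 0, 0.407)  len=0.7926
  (v1,v3,v4) [+-+] → (2.01877, 0.686395, 0.407)–(1.20753, 2.0915, 0.407)  len=1.6225
  (v1,v4,v2) [++-] → (1.22563, 1.64435, 0.407)–(2.175, 0, 0.407)  len=1.8987
  (v2,v4,v5) [-+-] → (1.22563, 1.64435, 0.407)–(1.0875, 1.8836, 0.407)  len=0.2763
  (v3,v6,v4) [--+] → (0.41495, 2.0915, 0.407)–(1.20753, 2.0915, 0.407)  len=0.7926
  (v4,v6,v7) [+-+] → (0.41495, 2.0915, 0.407)–(-1.20753, 2.0915, 0.407)  len=1.6225
  (v4,v7,v5) [++-] → (-0.81124, 1.8836, 0.407)–(1.0875, 1.8836, 0.407)  len=1.8987
  (v5,v7,v8) [-+-] → (-0.81124, 1.8836, 0.407)–(-1.0875, 1.8836, 0.407)  len=0.2763
  (v6,v9,v7) [--+] → (-1.60382, 1.4051, 0.407)–(-1.20753, 2.0915, 0.407)  len=0.7926
  (v7,v9,v10) [+-+] → (-1.60382, 1.4051, 0.407)–(-2.41506, 0, 0.407)  len=1.6225
  (v7,v10,v8) [++-] → (-2.03687, 0.239248, 0.407)–(-1.0875, 1.8836, 0.407)  len=1.8987
  (v8,v10,v11) [-+-] → (-2.03687, 0.239248, 0.407)–(-2.175, 0, 0.407)  len=0.2763
  (v9,v12,v10) [--+] → (-2.01877, -0.686395, 0.407)–(-2.41506, 0, 0.407)  len=0.7926
  (v10,v12,v13) [+-+] → (-2.01877, -0.686395, 0.407)–(-1.20753, -2.0915, 0.407)  len=1.6225
  (v10,v13,v11) [++-] → (-1.22563, -1.64435, 0.407)–(-2.175, 0, 0.407)  len=1.8987
  (v11,v13,v14) [-+-] → (-1.22563, -1.64435, 0.407)–(-1.0875, -1.8836, 0.407)  len=0.2763
  (v12,v15,v13) [--+] → (-0.41495, -2.0915, 0.407)–(-1.20753, -2.0915, 0.407)  len=0.7926
  (v13,v15,v16) [+-+] → (-0.41495, -2.0915, 0.407)–(1.20753, -2.0915, 0.407)  len=1.6225
  (v13,v16,v14) [++-] → (0.81124, -1.8836, 0.407)–(-1.0875, -1.8836, 0.407)  len=1.8987
  (v14,v16,v17) [-+-] → (0.81124, -1.8836, 0.407)–(1.0875, -1.8836, 0.407)  len=0.2763
  (v15,v0,v16) [--+] → (1.60382, -1.4051, 0.407)–(1.20753, -2.0915, 0.407)  len=0.7926
  (v16,v0,v1) [+-+] → (1.60382, -1.4051, 0.407)–(2.41506, 0, 0.407)  len=1.6225
  (v16,v1,v17) [++-] → (2.03687, -0.239248, 0.407)–(1.0875, -1.8836, 0.407)  len=1.8987
  (v17,v1,v2) [-+-] → (2.03687, -0.239248, 0.407)–(2.175, 0, 0.407)  len=0.2763

Chained into 2 loop(s):
  loop 1: 12 segments, perimeter = 14.4903
  loop 2: 12 segments, perimeter = 13.0500
Total perimeter = 27.540
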